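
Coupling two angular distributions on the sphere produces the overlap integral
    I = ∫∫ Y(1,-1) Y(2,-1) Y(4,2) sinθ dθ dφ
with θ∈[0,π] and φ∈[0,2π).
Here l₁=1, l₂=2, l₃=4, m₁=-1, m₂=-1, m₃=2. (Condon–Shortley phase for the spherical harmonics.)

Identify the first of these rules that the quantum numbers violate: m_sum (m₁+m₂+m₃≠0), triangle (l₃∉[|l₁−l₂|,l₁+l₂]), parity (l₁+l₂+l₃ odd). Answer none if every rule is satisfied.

Σmᵢ = 0  ✓
l₃∈[|l₁−l₂|,l₁+l₂]=[1,3], have l₃=4  ✗
Σlᵢ = 7 ⇒ odd

triangle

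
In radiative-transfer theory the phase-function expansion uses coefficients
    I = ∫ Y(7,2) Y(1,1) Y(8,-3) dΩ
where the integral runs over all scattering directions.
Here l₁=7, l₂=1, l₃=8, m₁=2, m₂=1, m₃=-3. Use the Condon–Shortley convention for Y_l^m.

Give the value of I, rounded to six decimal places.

Checks pass: Σm=0; 16 even; l₃=8∈[6,8].
(2·7+1)(2·1+1)(2·8+1) = 765
Δ: 0! 14! 2! / 17! → 1/2040
sum: t=0:+1/25401600 = 1/25401600
3j²(7 1 8; 0 0 0) = Δ·Π!·Σ² = 8/255  (sign +1)
sum: t=0:+1/87091200 = 1/87091200
3j²(7 1 8; 2 1 -3) = Δ·Π!·Σ² = 11/408  (sign -1)
combine: 4πI² = 765·8/255·11/408 = 11/17
take √, sign -1: I = -0.22691696

-0.226917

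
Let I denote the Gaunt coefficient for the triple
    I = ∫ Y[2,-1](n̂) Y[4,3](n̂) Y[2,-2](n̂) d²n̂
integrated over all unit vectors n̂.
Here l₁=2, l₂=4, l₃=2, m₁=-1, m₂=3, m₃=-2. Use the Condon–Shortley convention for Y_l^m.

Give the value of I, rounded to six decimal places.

m-sum 0 ✓  L=8 even ✓  2≤2≤6 ✓
Π(2lᵢ+1) = 5×9×5 = 225
triangle coeff Δ(2,4,2) = 1/630
Σ_t [2,2]: t=2:+1/16 = 1/16
(3j)²=2/35 [(2 4 2; 0 0 0)], sign=+1
Σ_t [3,3]: t=3:−1/144 = -1/144
(3j)²=1/18 [(2 4 2; -1 3 -2)], sign=-1
⇒ 4πI² = 5/7
I = (-1)√(5/7/(4π)) = -0.23841361

-0.238414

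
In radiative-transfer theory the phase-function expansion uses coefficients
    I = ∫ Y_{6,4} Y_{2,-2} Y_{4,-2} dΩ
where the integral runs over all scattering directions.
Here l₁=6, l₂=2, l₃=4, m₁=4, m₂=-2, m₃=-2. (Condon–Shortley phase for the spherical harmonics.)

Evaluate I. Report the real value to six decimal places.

0.230476

Checks pass: Σm=0; 12 even; l₃=4∈[4,8].
(2·6+1)(2·2+1)(2·4+1) = 585
Δ: 4! 8! 0! / 13! → 1/6435
sum: t=2:+1/2304 = 1/2304
3j²(6 2 4; 0 0 0) = Δ·Π!·Σ² = 5/143  (sign +1)
sum: t=0:+1/34560 = 1/34560
3j²(6 2 4; 4 -2 -2) = Δ·Π!·Σ² = 14/429  (sign +1)
combine: 4πI² = 585·5/143·14/429 = 1050/1573
take √, sign +1: I = 0.23047581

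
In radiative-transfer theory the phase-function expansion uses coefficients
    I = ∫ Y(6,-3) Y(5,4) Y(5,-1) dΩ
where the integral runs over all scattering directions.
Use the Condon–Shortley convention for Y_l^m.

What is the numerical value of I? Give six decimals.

Rules hold: Σm=0, L=16 even, 1≤5≤11.
N = 13·11·11 = 1573
Δ = 6!·6!·4!/17! = 1/28588560
Racah Σ t=1..5: t=1:−1/345600 t=2:+1/13824 t=3:−1/5184 t=4:+1/13824 t=5:−1/345600 = -7/129600
⇒ 3j(6 5 5; 0 0 0)² = 80/7293, sgn +1
Racah Σ t=5..6: t=5:−1/138240 t=6:+1/155520 = -1/1244160
⇒ 3j(6 5 5; -3 4 -1)² = 3/9724, sgn -1
4πI² = N·(3j₀)²·(3jₘ)² = 20/3757
I = -1·√(0.0053234/4π) = -0.02058209

-0.020582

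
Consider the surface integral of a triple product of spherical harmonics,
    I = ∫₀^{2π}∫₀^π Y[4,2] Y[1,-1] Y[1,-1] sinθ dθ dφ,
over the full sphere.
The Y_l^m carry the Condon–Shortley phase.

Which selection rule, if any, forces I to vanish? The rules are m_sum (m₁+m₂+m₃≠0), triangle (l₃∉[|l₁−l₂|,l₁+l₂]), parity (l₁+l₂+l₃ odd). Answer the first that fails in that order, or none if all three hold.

azimuthal sum: 2 − 1 − 1 = 0  ✓
3 ≤ 1 ≤ 5 (triangle on l)  ✗
L = 4 + 1 + 1 = 6 (even)

triangle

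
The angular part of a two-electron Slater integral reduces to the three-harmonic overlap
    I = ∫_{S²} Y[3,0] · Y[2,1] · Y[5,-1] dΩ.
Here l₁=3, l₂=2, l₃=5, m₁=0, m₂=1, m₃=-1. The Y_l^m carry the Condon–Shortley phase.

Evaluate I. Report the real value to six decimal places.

Checks pass: Σm=0; 10 even; l₃=5∈[1,5].
(2·3+1)(2·2+1)(2·5+1) = 385
Δ: 0! 6! 4! / 11! → 1/2310
sum: t=0:+1/144 = 1/144
3j²(3 2 5; 0 0 0) = Δ·Π!·Σ² = 10/231  (sign -1)
sum: t=0:+1/216 = 1/216
3j²(3 2 5; 0 1 -1) = Δ·Π!·Σ² = 8/231  (sign +1)
combine: 4πI² = 385·10/231·8/231 = 400/693
take √, sign -1: I = -0.21431790

-0.214318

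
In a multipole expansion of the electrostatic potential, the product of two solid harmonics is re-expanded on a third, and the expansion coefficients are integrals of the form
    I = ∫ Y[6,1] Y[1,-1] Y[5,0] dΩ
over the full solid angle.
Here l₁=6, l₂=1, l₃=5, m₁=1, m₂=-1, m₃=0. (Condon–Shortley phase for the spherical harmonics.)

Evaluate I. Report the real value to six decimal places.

m-sum 0 ✓  L=12 even ✓  5≤5≤7 ✓
Π(2lᵢ+1) = 13×3×11 = 429
triangle coeff Δ(6,1,5) = 1/858
Σ_t [1,1]: t=1:−1/14400 = -1/14400
(3j)²=6/143 [(6 1 5; 0 0 0)], sign=+1
Σ_t [0,0]: t=0:+1/28800 = 1/28800
(3j)²=7/286 [(6 1 5; 1 -1 0)], sign=-1
⇒ 4πI² = 63/143
I = (-1)√(63/143/(4π)) = -0.18723944

-0.187239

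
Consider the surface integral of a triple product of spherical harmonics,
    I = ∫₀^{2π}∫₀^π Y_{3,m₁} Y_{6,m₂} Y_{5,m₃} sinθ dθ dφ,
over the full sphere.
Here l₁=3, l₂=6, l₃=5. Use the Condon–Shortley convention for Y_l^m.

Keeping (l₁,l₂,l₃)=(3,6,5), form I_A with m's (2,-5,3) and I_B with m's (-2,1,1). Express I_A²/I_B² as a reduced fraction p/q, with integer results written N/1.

11/7

Shared (l₁,l₂,l₃)=(3,6,5): N and (l;000)² cancel in I_A²/I_B².
A: Δ = 4!·2!·8!/15! = 1/675675; Racah Σ t=0..1: t=0:+1/120960 t=1:−1/483840 = 1/161280; ⇒ 3j(3 6 5; 2 -5 3)² = 2/91, sgn +1
B: Δ = 4!·2!·8!/15! = 1/675675; Racah Σ t=3..4: t=3:−1/6912 t=4:+1/17280 = -1/11520; ⇒ 3j(3 6 5; -2 1 1)² = 2/143, sgn -1
I_A²/I_B² = (2/91)/(2/143) = 11/7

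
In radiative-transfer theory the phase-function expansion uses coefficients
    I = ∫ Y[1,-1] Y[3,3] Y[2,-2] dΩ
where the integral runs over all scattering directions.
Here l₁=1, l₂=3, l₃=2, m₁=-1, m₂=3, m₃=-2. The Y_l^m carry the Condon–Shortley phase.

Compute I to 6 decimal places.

-0.319865

Rules hold: Σm=0, L=6 even, 2≤2≤4.
N = 3·7·5 = 105
Δ = 2!·0!·4!/7! = 1/105
Racah Σ t=1..1: t=1:−1/4 = -1/4
⇒ 3j(1 3 2; 0 0 0)² = 3/35, sgn -1
Racah Σ t=2..2: t=2:+1/48 = 1/48
⇒ 3j(1 3 2; -1 3 -2)² = 1/7, sgn +1
4πI² = N·(3j₀)²·(3jₘ)² = 9/7
I = -1·√(1.28571/4π) = -0.31986543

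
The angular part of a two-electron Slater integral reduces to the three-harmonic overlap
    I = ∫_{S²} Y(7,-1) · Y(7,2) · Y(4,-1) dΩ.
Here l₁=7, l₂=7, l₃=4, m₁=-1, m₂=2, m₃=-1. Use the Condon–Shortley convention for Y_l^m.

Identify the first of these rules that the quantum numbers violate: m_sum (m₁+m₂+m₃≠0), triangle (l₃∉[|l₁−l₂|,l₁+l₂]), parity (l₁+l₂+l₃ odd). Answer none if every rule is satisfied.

none

azimuthal sum: -1 + 2 − 1 = 0  ✓
0 ≤ 4 ≤ 14 (triangle on l)  ✓
L = 7 + 7 + 4 = 18 (even)  ✓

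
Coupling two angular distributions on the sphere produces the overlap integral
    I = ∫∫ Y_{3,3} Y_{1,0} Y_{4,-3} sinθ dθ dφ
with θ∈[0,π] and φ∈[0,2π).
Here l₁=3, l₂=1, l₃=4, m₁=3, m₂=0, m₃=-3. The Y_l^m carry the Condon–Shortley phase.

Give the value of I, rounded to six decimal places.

-0.162868

Checks pass: Σm=0; 8 even; l₃=4∈[2,4].
(2·3+1)(2·1+1)(2·4+1) = 189
Δ: 0! 6! 2! / 9! → 1/252
sum: t=0:+1/36 = 1/36
3j²(3 1 4; 0 0 0) = Δ·Π!·Σ² = 4/63  (sign +1)
sum: t=0:+1/720 = 1/720
3j²(3 1 4; 3 0 -3) = Δ·Π!·Σ² = 1/36  (sign -1)
combine: 4πI² = 189·4/63·1/36 = 1/3
take √, sign -1: I = -0.16286750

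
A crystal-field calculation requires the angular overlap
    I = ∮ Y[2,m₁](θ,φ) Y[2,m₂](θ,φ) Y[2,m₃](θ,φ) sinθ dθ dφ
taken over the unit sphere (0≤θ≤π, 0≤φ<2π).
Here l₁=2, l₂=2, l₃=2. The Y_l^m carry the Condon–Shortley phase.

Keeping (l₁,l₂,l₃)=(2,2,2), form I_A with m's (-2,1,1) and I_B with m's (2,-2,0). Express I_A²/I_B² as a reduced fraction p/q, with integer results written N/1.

Shared (l₁,l₂,l₃)=(2,2,2): N and (l;000)² cancel in I_A²/I_B².
A: Δ = 2!·2!·2!/7! = 1/630; Racah Σ t=2..2: t=2:+1/4 = 1/4; ⇒ 3j(2 2 2; -2 1 1)² = 3/35, sgn -1
B: Δ = 2!·2!·2!/7! = 1/630; Racah Σ t=0..0: t=0:+1/8 = 1/8; ⇒ 3j(2 2 2; 2 -2 0)² = 2/35, sgn +1
I_A²/I_B² = (3/35)/(2/35) = 3/2

3/2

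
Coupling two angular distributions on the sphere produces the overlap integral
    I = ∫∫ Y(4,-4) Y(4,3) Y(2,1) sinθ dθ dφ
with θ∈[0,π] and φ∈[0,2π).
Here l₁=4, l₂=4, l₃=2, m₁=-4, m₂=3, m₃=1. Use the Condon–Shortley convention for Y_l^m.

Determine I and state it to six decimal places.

0.198645

Rules hold: Σm=0, L=10 even, 0≤2≤8.
N = 9·9·5 = 405
Δ = 6!·2!·2!/11! = 1/13860
Racah Σ t=2..4: t=2:+1/192 t=3:−1/36 t=4:+1/192 = -5/288
⇒ 3j(4 4 2; 0 0 0)² = 20/693, sgn -1
Racah Σ t=6..6: t=6:+1/1440 = 1/1440
⇒ 3j(4 4 2; -4 3 1)² = 7/165, sgn -1
4πI² = N·(3j₀)²·(3jₘ)² = 60/121
I = +1·√(0.495868/4π) = 0.19864517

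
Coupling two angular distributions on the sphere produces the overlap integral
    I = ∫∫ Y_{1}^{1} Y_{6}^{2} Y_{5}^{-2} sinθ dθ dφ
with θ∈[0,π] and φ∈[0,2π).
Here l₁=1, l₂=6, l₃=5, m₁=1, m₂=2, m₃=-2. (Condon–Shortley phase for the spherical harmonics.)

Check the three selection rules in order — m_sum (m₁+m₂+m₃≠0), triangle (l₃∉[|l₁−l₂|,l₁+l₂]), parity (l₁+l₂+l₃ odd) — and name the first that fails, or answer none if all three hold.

m_sum

Σmᵢ = 1  ✗
l₃∈[|l₁−l₂|,l₁+l₂]=[5,7], have l₃=5
Σlᵢ = 12 ⇒ even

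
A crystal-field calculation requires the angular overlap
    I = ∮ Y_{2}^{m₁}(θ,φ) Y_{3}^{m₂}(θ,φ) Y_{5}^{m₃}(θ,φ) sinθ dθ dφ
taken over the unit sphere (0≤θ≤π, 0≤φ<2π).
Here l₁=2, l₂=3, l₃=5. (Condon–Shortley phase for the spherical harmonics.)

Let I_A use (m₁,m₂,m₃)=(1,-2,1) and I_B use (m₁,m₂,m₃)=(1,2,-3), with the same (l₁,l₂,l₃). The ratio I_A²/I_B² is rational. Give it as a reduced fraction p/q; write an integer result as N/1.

Shared (l₁,l₂,l₃)=(2,3,5): N and (l;000)² cancel in I_A²/I_B².
A: Δ = 0!·4!·6!/11! = 1/2310; Racah Σ t=0..0: t=0:+1/720 = 1/720; ⇒ 3j(2 3 5; 1 -2 1)² = 4/385, sgn +1
B: Δ = 0!·4!·6!/11! = 1/2310; Racah Σ t=0..0: t=0:+1/720 = 1/720; ⇒ 3j(2 3 5; 1 2 -3)² = 8/165, sgn +1
I_A²/I_B² = (4/385)/(8/165) = 3/14

3/14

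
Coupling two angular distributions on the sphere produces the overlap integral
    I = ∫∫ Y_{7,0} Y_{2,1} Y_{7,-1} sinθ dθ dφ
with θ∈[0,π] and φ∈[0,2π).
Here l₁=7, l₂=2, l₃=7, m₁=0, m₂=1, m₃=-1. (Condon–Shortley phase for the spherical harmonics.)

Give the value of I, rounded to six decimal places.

-0.026159

m-sum 0 ✓  L=16 even ✓  5≤7≤9 ✓
Π(2lᵢ+1) = 15×5×15 = 1125
triangle coeff Δ(7,2,7) = 1/185640
Σ_t [0,2]: t=0:+1/2419200 t=1:−1/518400 t=2:+1/2419200 = -1/907200
(3j)²=56/3315 [(7 2 7; 0 0 0)], sign=+1
Σ_t [1,2]: t=1:−1/1036800 t=2:+1/1209600 = -1/7257600
(3j)²=1/2210 [(7 2 7; 0 1 -1)], sign=-1
⇒ 4πI² = 420/48841
I = (-1)√(420/48841/(4π)) = -0.02615938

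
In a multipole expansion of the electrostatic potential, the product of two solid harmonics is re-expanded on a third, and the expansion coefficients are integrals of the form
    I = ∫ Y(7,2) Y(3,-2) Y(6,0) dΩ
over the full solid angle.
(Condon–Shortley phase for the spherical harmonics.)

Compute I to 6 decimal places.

-0.086087

m-sum 0 ✓  L=16 even ✓  4≤6≤10 ✓
Π(2lᵢ+1) = 15×7×13 = 1365
triangle coeff Δ(7,3,6) = 1/2042040
Σ_t [1,3]: t=1:−1/207360 t=2:+1/57600 t=3:−1/207360 = 1/129600
(3j)²=168/12155 [(7 3 6; 0 0 0)], sign=+1
Σ_t [0,1]: t=0:+1/345600 t=1:−1/207360 = -1/518400
(3j)²=12/2431 [(7 3 6; 2 -2 0)], sign=-1
⇒ 4πI² = 42336/454597
I = (-1)√(42336/454597/(4π)) = -0.08608683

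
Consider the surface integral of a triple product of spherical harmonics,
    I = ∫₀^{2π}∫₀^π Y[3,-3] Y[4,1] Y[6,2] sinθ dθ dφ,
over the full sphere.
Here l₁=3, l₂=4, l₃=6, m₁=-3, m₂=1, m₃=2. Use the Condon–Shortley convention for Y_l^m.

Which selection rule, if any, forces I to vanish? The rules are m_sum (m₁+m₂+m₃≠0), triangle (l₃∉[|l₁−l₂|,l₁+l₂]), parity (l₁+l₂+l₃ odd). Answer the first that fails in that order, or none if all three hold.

m₁+m₂+m₃ = -3 + 1 + 2 = 0  ✓
triangle: |3−4|=1 ≤ l₃=6 ≤ 3+4=7  ✓
parity: l₁+l₂+l₃ = 13 is odd  ✗

parity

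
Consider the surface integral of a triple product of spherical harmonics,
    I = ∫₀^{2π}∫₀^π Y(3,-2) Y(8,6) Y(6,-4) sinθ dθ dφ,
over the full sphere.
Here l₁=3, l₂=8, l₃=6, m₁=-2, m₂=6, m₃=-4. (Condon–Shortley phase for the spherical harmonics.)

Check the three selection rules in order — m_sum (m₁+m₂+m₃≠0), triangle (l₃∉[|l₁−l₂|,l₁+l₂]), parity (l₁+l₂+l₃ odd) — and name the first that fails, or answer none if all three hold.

azimuthal sum: -2 + 6 − 4 = 0  ✓
5 ≤ 6 ≤ 11 (triangle on l)  ✓
L = 3 + 8 + 6 = 17 (odd)  ✗

parity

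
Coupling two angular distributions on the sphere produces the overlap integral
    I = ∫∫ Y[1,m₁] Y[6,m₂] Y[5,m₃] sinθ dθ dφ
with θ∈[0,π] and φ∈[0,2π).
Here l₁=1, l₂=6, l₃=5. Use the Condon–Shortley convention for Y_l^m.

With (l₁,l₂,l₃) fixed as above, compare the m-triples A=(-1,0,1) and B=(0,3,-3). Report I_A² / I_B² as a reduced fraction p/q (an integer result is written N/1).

5/9

l's match ⇒ only the (l;m) 3-j factors differ between A and B.
A: triangle coeff Δ(1,6,5) = 1/858; Σ_t [2,2]: t=2:+1/34560 = 1/34560; (3j)²=5/286 [(1 6 5; -1 0 1)], sign=+1
B: triangle coeff Δ(1,6,5) = 1/858; Σ_t [1,1]: t=1:−1/80640 = -1/80640; (3j)²=9/286 [(1 6 5; 0 3 -3)], sign=-1
I_A²/I_B² = (5/286)/(9/286) = 5/9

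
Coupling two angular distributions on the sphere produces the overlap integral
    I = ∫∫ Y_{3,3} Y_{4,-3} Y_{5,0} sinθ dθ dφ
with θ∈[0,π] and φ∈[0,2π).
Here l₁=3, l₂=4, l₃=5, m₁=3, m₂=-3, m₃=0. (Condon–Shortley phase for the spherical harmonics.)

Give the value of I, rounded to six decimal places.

-0.098140

m-sum 0 ✓  L=12 even ✓  1≤5≤7 ✓
Π(2lᵢ+1) = 7×9×11 = 693
triangle coeff Δ(3,4,5) = 1/180180
Σ_t [0,2]: t=0:+1/576 t=1:−1/144 t=2:+1/576 = -1/288
(3j)²=20/1001 [(3 4 5; 0 0 0)], sign=+1
Σ_t [0,0]: t=0:+1/5760 = 1/5760
(3j)²=5/572 [(3 4 5; 3 -3 0)], sign=-1
⇒ 4πI² = 225/1859
I = (-1)√(225/1859/(4π)) = -0.09814013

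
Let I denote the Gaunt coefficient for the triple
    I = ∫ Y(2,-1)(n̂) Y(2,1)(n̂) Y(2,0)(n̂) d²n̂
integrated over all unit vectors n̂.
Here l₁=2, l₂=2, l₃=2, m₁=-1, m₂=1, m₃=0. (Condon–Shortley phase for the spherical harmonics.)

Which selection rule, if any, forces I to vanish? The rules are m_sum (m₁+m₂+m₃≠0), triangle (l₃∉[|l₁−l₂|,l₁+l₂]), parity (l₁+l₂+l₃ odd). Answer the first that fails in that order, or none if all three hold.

none

Σmᵢ = 0  ✓
l₃∈[|l₁−l₂|,l₁+l₂]=[0,4], have l₃=2  ✓
Σlᵢ = 6 ⇒ even  ✓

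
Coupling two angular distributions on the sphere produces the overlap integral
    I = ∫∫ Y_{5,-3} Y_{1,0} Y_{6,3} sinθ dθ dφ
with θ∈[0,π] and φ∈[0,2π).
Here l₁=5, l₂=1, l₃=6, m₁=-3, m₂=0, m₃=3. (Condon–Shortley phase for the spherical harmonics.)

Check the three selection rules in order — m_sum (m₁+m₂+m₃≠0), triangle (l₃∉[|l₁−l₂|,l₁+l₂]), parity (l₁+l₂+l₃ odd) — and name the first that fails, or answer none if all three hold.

none

azimuthal sum: -3 + 0 + 3 = 0  ✓
4 ≤ 6 ≤ 6 (triangle on l)  ✓
L = 5 + 1 + 6 = 12 (even)  ✓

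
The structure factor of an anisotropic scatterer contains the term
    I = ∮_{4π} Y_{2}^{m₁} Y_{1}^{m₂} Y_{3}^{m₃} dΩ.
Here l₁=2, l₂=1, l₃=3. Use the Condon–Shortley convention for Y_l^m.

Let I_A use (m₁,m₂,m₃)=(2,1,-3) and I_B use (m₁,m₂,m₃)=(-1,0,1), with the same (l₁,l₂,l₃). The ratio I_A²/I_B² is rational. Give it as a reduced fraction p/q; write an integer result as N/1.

Shared (l₁,l₂,l₃)=(2,1,3): N and (l;000)² cancel in I_A²/I_B².
A: Δ = 0!·4!·2!/7! = 1/105; Racah Σ t=0..0: t=0:+1/48 = 1/48; ⇒ 3j(2 1 3; 2 1 -3)² = 1/7, sgn +1
B: Δ = 0!·4!·2!/7! = 1/105; Racah Σ t=0..0: t=0:+1/6 = 1/6; ⇒ 3j(2 1 3; -1 0 1)² = 8/105, sgn +1
I_A²/I_B² = (1/7)/(8/105) = 15/8

15/8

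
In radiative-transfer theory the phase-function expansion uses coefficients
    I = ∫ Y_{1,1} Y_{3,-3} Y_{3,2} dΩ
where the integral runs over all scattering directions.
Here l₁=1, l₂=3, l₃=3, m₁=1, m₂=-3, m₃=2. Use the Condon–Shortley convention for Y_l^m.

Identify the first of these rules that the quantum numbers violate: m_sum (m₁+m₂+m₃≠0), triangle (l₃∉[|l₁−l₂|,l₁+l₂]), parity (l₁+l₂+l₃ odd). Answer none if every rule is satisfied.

parity

Σmᵢ = 0  ✓
l₃∈[|l₁−l₂|,l₁+l₂]=[2,4], have l₃=3  ✓
Σlᵢ = 7 ⇒ odd  ✗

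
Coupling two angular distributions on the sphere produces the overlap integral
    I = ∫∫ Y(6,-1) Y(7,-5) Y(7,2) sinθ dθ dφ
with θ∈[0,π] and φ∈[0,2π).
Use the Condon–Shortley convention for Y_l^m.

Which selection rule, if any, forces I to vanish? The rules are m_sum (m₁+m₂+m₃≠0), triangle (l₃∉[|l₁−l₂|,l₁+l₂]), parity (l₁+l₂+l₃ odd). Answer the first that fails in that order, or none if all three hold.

m_sum

m₁+m₂+m₃ = -1 − 5 + 2 = -4  ✗
triangle: |6−7|=1 ≤ l₃=7 ≤ 6+7=13
parity: l₁+l₂+l₃ = 20 is even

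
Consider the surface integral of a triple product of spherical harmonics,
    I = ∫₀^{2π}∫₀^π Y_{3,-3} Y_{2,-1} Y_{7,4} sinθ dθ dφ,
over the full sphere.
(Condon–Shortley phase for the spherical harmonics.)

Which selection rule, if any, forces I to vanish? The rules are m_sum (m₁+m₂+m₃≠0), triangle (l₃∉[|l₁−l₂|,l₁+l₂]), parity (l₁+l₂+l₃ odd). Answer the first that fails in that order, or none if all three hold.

Σmᵢ = 0  ✓
l₃∈[|l₁−l₂|,l₁+l₂]=[1,5], have l₃=7  ✗
Σlᵢ = 12 ⇒ even

triangle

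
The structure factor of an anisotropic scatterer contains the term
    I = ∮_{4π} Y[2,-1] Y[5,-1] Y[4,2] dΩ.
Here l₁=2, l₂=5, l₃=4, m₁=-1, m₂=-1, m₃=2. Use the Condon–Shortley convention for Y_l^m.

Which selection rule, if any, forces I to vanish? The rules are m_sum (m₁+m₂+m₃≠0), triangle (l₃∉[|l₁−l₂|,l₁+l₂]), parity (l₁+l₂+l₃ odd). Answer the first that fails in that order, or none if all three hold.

m₁+m₂+m₃ = -1 − 1 + 2 = 0  ✓
triangle: |2−5|=3 ≤ l₃=4 ≤ 2+5=7  ✓
parity: l₁+l₂+l₃ = 11 is odd  ✗

parity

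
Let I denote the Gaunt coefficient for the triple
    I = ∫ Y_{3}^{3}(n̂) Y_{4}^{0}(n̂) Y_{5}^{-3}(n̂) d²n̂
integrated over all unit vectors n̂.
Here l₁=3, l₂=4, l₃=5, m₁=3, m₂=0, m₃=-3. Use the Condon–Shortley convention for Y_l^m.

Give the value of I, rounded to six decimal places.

m-sum 0 ✓  L=12 even ✓  1≤5≤7 ✓
Π(2lᵢ+1) = 7×9×11 = 693
triangle coeff Δ(3,4,5) = 1/180180
Σ_t [0,2]: t=0:+1/576 t=1:−1/144 t=2:+1/576 = -1/288
(3j)²=20/1001 [(3 4 5; 0 0 0)], sign=+1
Σ_t [0,0]: t=0:+1/2304 = 1/2304
(3j)²=5/143 [(3 4 5; 3 0 -3)], sign=+1
⇒ 4πI² = 900/1859
I = (+1)√(900/1859/(4π)) = 0.19628026

0.196280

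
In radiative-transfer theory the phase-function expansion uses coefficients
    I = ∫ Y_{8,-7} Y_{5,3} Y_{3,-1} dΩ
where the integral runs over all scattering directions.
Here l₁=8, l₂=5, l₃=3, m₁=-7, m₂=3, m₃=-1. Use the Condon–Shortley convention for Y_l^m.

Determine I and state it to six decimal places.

0.000000

m-sum = -7 + 3 − 1 = -5 ≠ 0 ⇒ I = 0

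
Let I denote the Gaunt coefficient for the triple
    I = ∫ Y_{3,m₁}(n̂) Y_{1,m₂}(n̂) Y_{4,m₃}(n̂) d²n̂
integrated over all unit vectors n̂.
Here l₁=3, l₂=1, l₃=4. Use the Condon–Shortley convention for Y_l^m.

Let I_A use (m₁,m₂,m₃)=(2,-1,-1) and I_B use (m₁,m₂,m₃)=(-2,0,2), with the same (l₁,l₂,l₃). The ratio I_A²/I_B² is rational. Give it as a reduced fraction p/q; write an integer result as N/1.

Same 3,1,4: normalisation and zero-m 3j drop out of the ratio.
A: Δ: 0! 6! 2! / 9! → 1/252; sum: t=0:+1/240 = 1/240; 3j²(3 1 4; 2 -1 -1) = Δ·Π!·Σ² = 1/84  (sign -1)
B: Δ: 0! 6! 2! / 9! → 1/252; sum: t=0:+1/120 = 1/120; 3j²(3 1 4; -2 0 2) = Δ·Π!·Σ² = 1/21  (sign +1)
I_A²/I_B² = (1/84)/(1/21) = 1/4

1/4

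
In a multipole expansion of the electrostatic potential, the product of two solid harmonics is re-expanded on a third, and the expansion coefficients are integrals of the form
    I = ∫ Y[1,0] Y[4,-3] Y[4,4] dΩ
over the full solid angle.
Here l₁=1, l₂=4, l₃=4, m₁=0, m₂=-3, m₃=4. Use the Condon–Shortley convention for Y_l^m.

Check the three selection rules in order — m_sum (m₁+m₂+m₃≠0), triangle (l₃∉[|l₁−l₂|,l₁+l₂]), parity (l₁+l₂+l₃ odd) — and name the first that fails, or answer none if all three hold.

m_sum

azimuthal sum: 0 − 3 + 4 = 1  ✗
3 ≤ 4 ≤ 5 (triangle on l)
L = 1 + 4 + 4 = 9 (odd)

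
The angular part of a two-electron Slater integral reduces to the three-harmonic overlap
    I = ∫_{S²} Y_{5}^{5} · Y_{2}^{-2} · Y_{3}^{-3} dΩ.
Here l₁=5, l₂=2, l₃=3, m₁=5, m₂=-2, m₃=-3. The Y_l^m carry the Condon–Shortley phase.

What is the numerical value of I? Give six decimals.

-0.347235

Checks pass: Σm=0; 10 even; l₃=3∈[3,7].
(2·5+1)(2·2+1)(2·3+1) = 385
Δ: 4! 6! 0! / 11! → 1/2310
sum: t=2:+1/144 = 1/144
3j²(5 2 3; 0 0 0) = Δ·Π!·Σ² = 10/231  (sign -1)
sum: t=0:+1/17280 = 1/17280
3j²(5 2 3; 5 -2 -3) = Δ·Π!·Σ² = 1/11  (sign +1)
combine: 4πI² = 385·10/231·1/11 = 50/33
take √, sign -1: I = -0.34723469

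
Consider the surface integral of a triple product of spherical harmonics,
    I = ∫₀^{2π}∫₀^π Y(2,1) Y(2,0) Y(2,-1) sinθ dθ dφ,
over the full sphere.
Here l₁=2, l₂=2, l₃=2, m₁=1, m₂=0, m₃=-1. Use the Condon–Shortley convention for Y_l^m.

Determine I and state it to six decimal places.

Rules hold: Σm=0, L=6 even, 0≤2≤4.
N = 5·5·5 = 125
Δ = 2!·2!·2!/7! = 1/630
Racah Σ t=0..2: t=0:+1/8 t=1:−1/1 t=2:+1/8 = -3/4
⇒ 3j(2 2 2; 0 0 0)² = 2/35, sgn -1
Racah Σ t=0..1: t=0:+1/4 t=1:−1/2 = -1/4
⇒ 3j(2 2 2; 1 0 -1)² = 1/70, sgn +1
4πI² = N·(3j₀)²·(3jₘ)² = 5/49
I = -1·√(0.102041/4π) = -0.09011188

-0.090112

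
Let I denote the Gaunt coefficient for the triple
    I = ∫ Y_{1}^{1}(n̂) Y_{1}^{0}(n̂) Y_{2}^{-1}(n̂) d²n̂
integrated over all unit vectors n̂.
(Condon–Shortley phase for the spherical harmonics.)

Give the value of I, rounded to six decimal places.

Checks pass: Σm=0; 4 even; l₃=2∈[0,2].
(2·1+1)(2·1+1)(2·2+1) = 45
Δ: 0! 2! 2! / 5! → 1/30
sum: t=0:+1/1 = 1/1
3j²(1 1 2; 0 0 0) = Δ·Π!·Σ² = 2/15  (sign +1)
sum: t=0:+1/2 = 1/2
3j²(1 1 2; 1 0 -1) = Δ·Π!·Σ² = 1/10  (sign -1)
combine: 4πI² = 45·2/15·1/10 = 3/5
take √, sign -1: I = -0.21850969

-0.218510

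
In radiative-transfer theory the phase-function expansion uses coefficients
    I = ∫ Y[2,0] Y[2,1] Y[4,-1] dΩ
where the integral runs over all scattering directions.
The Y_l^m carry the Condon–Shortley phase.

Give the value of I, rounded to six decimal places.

m-sum 0 ✓  L=8 even ✓  0≤4≤4 ✓
Π(2lᵢ+1) = 5×5×9 = 225
triangle coeff Δ(2,2,4) = 1/630
Σ_t [0,0]: t=0:+1/16 = 1/16
(3j)²=2/35 [(2 2 4; 0 0 0)], sign=+1
Σ_t [0,0]: t=0:+1/24 = 1/24
(3j)²=1/21 [(2 2 4; 0 1 -1)], sign=-1
⇒ 4πI² = 30/49
I = (-1)√(30/49/(4π)) = -0.22072812

-0.220728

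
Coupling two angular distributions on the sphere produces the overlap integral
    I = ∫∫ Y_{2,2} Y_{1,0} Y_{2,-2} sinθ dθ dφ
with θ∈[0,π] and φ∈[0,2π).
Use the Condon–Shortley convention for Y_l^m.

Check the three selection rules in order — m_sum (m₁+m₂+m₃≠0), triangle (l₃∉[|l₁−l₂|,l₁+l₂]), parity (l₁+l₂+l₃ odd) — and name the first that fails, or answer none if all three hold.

m₁+m₂+m₃ = 2 + 0 − 2 = 0  ✓
triangle: |2−1|=1 ≤ l₃=2 ≤ 2+1=3  ✓
parity: l₁+l₂+l₃ = 5 is odd  ✗

parity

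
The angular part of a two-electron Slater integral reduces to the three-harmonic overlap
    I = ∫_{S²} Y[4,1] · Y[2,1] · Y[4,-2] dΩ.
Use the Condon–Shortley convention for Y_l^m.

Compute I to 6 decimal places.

Checks pass: Σm=0; 10 even; l₃=4∈[2,6].
(2·4+1)(2·2+1)(2·4+1) = 405
Δ: 2! 6! 2! / 11! → 1/13860
sum: t=0:+1/192 t=1:−1/36 t=2:+1/192 = -5/288
3j²(4 2 4; 0 0 0) = Δ·Π!·Σ² = 20/693  (sign -1)
sum: t=1:−1/96 t=2:+1/240 = -1/160
3j²(4 2 4; 1 1 -2) = Δ·Π!·Σ² = 27/1540  (sign -1)
combine: 4πI² = 405·20/693·27/1540 = 1215/5929
take √, sign +1: I = 0.12770047

0.127700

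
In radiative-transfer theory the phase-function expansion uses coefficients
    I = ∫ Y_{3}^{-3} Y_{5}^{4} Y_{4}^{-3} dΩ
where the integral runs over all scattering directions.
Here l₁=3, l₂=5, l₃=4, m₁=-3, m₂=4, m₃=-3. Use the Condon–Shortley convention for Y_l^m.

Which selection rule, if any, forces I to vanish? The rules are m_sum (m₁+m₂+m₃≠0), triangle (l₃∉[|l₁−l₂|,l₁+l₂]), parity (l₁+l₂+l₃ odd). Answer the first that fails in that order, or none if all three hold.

m_sum

azimuthal sum: -3 + 4 − 3 = -2  ✗
2 ≤ 4 ≤ 8 (triangle on l)
L = 3 + 5 + 4 = 12 (even)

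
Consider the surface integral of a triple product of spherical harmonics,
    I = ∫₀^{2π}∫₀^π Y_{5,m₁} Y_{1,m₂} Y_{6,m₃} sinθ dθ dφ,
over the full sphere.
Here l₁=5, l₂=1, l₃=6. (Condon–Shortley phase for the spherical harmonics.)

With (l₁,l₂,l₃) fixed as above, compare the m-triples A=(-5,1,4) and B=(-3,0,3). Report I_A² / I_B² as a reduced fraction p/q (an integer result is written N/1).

l's match ⇒ only the (l;m) 3-j factors differ between A and B.
A: triangle coeff Δ(5,1,6) = 1/858; Σ_t [0,0]: t=0:+1/7257600 = 1/7257600; (3j)²=1/858 [(5 1 6; -5 1 4)], sign=+1
B: triangle coeff Δ(5,1,6) = 1/858; Σ_t [0,0]: t=0:+1/80640 = 1/80640; (3j)²=9/286 [(5 1 6; -3 0 3)], sign=-1
I_A²/I_B² = (1/858)/(9/286) = 1/27

1/27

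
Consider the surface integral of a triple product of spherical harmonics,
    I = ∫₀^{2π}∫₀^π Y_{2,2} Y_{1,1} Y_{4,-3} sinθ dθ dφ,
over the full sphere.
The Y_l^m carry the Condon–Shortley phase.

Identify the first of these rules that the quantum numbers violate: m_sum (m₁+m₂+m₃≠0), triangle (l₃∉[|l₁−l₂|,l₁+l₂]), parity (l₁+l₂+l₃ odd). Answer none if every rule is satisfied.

Σmᵢ = 0  ✓
l₃∈[|l₁−l₂|,l₁+l₂]=[1,3], have l₃=4  ✗
Σlᵢ = 7 ⇒ odd

triangle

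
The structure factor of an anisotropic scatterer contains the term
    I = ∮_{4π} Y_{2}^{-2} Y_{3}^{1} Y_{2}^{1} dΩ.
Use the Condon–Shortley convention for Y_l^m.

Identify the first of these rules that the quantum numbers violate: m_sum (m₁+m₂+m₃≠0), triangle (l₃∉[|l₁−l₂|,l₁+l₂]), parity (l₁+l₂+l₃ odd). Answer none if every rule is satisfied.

m₁+m₂+m₃ = -2 + 1 + 1 = 0  ✓
triangle: |2−3|=1 ≤ l₃=2 ≤ 2+3=5  ✓
parity: l₁+l₂+l₃ = 7 is odd  ✗

parity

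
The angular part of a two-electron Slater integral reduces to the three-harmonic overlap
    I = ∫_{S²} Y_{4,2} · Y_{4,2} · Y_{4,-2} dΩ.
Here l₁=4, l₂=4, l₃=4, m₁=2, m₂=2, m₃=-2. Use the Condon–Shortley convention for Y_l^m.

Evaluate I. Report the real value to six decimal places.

2 + 2 − 2 = 2 ≠ 0: azimuthal integral kills it; I = 0

0.000000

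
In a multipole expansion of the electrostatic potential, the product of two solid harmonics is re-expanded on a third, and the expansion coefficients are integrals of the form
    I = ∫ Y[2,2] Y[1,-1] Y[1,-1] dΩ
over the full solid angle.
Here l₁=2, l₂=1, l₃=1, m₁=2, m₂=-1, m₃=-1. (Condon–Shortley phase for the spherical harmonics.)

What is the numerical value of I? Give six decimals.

0.309019

Checks pass: Σm=0; 4 even; l₃=1∈[1,3].
(2·2+1)(2·1+1)(2·1+1) = 45
Δ: 2! 2! 0! / 5! → 1/30
sum: t=1:−1/1 = -1/1
3j²(2 1 1; 0 0 0) = Δ·Π!·Σ² = 2/15  (sign +1)
sum: t=0:+1/4 = 1/4
3j²(2 1 1; 2 -1 -1) = Δ·Π!·Σ² = 1/5  (sign +1)
combine: 4πI² = 45·2/15·1/5 = 6/5
take √, sign +1: I = 0.30901936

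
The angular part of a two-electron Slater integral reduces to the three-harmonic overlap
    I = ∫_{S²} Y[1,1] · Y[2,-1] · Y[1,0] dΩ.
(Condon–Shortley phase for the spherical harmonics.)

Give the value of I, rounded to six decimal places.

Checks pass: Σm=0; 4 even; l₃=1∈[1,3].
(2·1+1)(2·2+1)(2·1+1) = 45
Δ: 2! 0! 2! / 5! → 1/30
sum: t=1:−1/1 = -1/1
3j²(1 2 1; 0 0 0) = Δ·Π!·Σ² = 2/15  (sign +1)
sum: t=0:+1/2 = 1/2
3j²(1 2 1; 1 -1 0) = Δ·Π!·Σ² = 1/10  (sign -1)
combine: 4πI² = 45·2/15·1/10 = 3/5
take √, sign -1: I = -0.21850969

-0.218510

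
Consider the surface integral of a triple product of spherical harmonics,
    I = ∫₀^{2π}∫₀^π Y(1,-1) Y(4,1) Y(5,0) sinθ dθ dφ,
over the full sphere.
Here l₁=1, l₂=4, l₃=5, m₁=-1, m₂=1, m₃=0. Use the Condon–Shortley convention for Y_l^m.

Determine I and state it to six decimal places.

Rules hold: Σm=0, L=10 even, 3≤5≤5.
N = 3·9·11 = 297
Δ = 0!·2!·8!/11! = 1/495
Racah Σ t=0..0: t=0:+1/576 = 1/576
⇒ 3j(1 4 5; 0 0 0)² = 5/99, sgn -1
Racah Σ t=0..0: t=0:+1/1440 = 1/1440
⇒ 3j(1 4 5; -1 1 0)² = 2/99, sgn -1
4πI² = N·(3j₀)²·(3jₘ)² = 10/33
I = +1·√(0.30303/4π) = 0.15528807

0.155288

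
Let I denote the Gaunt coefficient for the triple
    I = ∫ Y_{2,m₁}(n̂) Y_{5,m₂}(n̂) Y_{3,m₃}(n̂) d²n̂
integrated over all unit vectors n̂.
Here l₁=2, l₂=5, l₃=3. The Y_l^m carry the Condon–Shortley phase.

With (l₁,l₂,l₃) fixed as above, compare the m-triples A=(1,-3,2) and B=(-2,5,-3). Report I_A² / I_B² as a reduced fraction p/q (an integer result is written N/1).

l's match ⇒ only the (l;m) 3-j factors differ between A and B.
A: triangle coeff Δ(2,5,3) = 1/2310; Σ_t [1,1]: t=1:−1/720 = -1/720; (3j)²=8/165 [(2 5 3; 1 -3 2)], sign=+1
B: triangle coeff Δ(2,5,3) = 1/2310; Σ_t [4,4]: t=4:+1/17280 = 1/17280; (3j)²=1/11 [(2 5 3; -2 5 -3)], sign=+1
I_A²/I_B² = (8/165)/(1/11) = 8/15

8/15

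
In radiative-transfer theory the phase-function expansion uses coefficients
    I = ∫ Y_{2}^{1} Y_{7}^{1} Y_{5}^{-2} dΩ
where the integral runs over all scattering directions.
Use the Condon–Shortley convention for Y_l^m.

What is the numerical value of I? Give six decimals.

Checks pass: Σm=0; 14 even; l₃=5∈[5,9].
(2·2+1)(2·7+1)(2·5+1) = 825
Δ: 4! 0! 10! / 15! → 1/15015
sum: t=2:+1/57600 = 1/57600
3j²(2 7 5; 0 0 0) = Δ·Π!·Σ² = 21/715  (sign -1)
sum: t=1:−1/181440 = -1/181440
3j²(2 7 5; 1 1 -2) = Δ·Π!·Σ² = 32/3003  (sign +1)
combine: 4πI² = 825·21/715·32/3003 = 480/1859
take √, sign -1: I = -0.14334284

-0.143343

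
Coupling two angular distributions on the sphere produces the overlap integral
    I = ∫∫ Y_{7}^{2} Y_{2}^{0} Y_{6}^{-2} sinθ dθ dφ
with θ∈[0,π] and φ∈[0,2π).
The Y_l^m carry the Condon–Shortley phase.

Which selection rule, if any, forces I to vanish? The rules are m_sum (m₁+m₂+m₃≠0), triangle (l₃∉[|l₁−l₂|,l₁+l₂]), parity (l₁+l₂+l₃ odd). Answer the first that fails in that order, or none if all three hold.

parity

Σmᵢ = 0  ✓
l₃∈[|l₁−l₂|,l₁+l₂]=[5,9], have l₃=6  ✓
Σlᵢ = 15 ⇒ odd  ✗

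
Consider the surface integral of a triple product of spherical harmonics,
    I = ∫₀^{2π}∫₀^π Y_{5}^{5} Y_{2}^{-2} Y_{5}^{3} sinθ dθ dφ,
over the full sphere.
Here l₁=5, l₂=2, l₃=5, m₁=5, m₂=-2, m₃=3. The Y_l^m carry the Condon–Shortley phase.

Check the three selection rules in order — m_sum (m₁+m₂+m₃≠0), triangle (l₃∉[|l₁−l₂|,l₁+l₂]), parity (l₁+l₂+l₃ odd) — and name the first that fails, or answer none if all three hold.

m_sum

Σmᵢ = 6  ✗
l₃∈[|l₁−l₂|,l₁+l₂]=[3,7], have l₃=5
Σlᵢ = 12 ⇒ even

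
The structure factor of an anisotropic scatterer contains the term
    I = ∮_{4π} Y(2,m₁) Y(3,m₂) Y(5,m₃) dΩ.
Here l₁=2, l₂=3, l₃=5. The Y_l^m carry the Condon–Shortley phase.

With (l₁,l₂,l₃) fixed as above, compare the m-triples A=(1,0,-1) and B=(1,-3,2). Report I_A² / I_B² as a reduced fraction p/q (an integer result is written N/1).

80/7

Shared (l₁,l₂,l₃)=(2,3,5): N and (l;000)² cancel in I_A²/I_B².
A: Δ = 0!·4!·6!/11! = 1/2310; Racah Σ t=0..0: t=0:+1/216 = 1/216; ⇒ 3j(2 3 5; 1 0 -1)² = 8/231, sgn +1
B: Δ = 0!·4!·6!/11! = 1/2310; Racah Σ t=0..0: t=0:+1/4320 = 1/4320; ⇒ 3j(2 3 5; 1 -3 2)² = 1/330, sgn -1
I_A²/I_B² = (8/231)/(1/330) = 80/7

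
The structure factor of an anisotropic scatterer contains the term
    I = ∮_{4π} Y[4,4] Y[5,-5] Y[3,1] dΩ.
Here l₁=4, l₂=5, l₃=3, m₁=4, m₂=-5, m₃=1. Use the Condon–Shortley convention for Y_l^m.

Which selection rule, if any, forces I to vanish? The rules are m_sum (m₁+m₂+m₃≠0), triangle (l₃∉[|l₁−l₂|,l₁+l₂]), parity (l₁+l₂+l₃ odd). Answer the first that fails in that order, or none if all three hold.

azimuthal sum: 4 − 5 + 1 = 0  ✓
1 ≤ 3 ≤ 9 (triangle on l)  ✓
L = 4 + 5 + 3 = 12 (even)  ✓

none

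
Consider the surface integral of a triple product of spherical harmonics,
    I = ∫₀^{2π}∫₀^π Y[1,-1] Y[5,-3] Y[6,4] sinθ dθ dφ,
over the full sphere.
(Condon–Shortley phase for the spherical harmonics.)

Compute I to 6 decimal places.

Rules hold: Σm=0, L=12 even, 4≤6≤6.
N = 3·11·13 = 429
Δ = 0!·2!·10!/13! = 1/858
Racah Σ t=0..0: t=0:+1/14400 = 1/14400
⇒ 3j(1 5 6; 0 0 0)² = 6/143, sgn +1
Racah Σ t=0..0: t=0:+1/161280 = 1/161280
⇒ 3j(1 5 6; -1 -3 4)² = 15/286, sgn +1
4πI² = N·(3j₀)²·(3jₘ)² = 135/143
I = +1·√(0.944056/4π) = 0.27409047

0.274090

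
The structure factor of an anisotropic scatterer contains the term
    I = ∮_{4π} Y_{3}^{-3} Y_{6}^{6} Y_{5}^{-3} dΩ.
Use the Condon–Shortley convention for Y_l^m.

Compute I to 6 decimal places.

Checks pass: Σm=0; 14 even; l₃=5∈[3,9].
(2·3+1)(2·6+1)(2·5+1) = 1001
Δ: 4! 2! 8! / 15! → 1/675675
sum: t=1:−1/8640 t=2:+1/2304 t=3:−1/8640 = 7/34560
3j²(3 6 5; 0 0 0) = Δ·Π!·Σ² = 7/429  (sign -1)
sum: t=4:+1/1935360 = 1/1935360
3j²(3 6 5; -3 6 -3) = Δ·Π!·Σ² = 1/91  (sign +1)
combine: 4πI² = 1001·7/429·1/91 = 7/39
take √, sign -1: I = -0.11951207

-0.119512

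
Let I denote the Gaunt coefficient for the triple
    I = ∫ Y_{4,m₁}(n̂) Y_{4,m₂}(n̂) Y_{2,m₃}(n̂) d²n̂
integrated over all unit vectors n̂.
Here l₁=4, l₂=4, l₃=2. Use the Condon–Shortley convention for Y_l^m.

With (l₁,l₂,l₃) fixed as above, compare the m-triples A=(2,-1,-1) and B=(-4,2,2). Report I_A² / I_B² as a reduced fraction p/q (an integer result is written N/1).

81/56

Same 4,4,2: normalisation and zero-m 3j drop out of the ratio.
A: Δ: 6! 2! 2! / 11! → 1/13860; sum: t=1:−1/240 t=2:+1/96 = 1/160; 3j²(4 4 2; 2 -1 -1) = Δ·Π!·Σ² = 27/1540  (sign -1)
B: Δ: 6! 2! 2! / 11! → 1/13860; sum: t=6:+1/2880 = 1/2880; 3j²(4 4 2; -4 2 2) = Δ·Π!·Σ² = 2/165  (sign +1)
I_A²/I_B² = (27/1540)/(2/165) = 81/56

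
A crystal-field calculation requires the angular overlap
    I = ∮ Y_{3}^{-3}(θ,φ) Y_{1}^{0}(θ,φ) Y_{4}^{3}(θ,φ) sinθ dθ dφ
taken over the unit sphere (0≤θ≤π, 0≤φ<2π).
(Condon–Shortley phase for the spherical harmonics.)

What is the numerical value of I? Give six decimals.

Checks pass: Σm=0; 8 even; l₃=4∈[2,4].
(2·3+1)(2·1+1)(2·4+1) = 189
Δ: 0! 6! 2! / 9! → 1/252
sum: t=0:+1/36 = 1/36
3j²(3 1 4; 0 0 0) = Δ·Π!·Σ² = 4/63  (sign +1)
sum: t=0:+1/720 = 1/720
3j²(3 1 4; -3 0 3) = Δ·Π!·Σ² = 1/36  (sign -1)
combine: 4πI² = 189·4/63·1/36 = 1/3
take √, sign -1: I = -0.16286750

-0.162868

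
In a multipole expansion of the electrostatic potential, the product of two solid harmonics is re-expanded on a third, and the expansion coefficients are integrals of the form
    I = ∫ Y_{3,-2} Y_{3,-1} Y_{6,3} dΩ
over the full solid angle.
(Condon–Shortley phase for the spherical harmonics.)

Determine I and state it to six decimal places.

Rules hold: Σm=0, L=12 even, 0≤6≤6.
N = 7·7·13 = 637
Δ = 0!·6!·6!/13! = 1/12012
Racah Σ t=0..0: t=0:+1/1296 = 1/1296
⇒ 3j(3 3 6; 0 0 0)² = 100/3003, sgn +1
Racah Σ t=0..0: t=0:+1/5760 = 1/5760
⇒ 3j(3 3 6; -2 -1 3)² = 9/286, sgn -1
4πI² = N·(3j₀)²·(3jₘ)² = 1050/1573
I = -1·√(0.667514/4π) = -0.23047581

-0.230476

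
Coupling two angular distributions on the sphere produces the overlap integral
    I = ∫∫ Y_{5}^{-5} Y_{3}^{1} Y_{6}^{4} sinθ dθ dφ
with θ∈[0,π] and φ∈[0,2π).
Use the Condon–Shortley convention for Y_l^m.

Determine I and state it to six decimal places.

-0.152880

Rules hold: Σm=0, L=14 even, 2≤6≤8.
N = 11·7·13 = 1001
Δ = 2!·8!·4!/15! = 1/675675
Racah Σ t=0..2: t=0:+1/8640 t=1:−1/2304 t=2:+1/8640 = -7/34560
⇒ 3j(5 3 6; 0 0 0)² = 7/429, sgn -1
Racah Σ t=2..2: t=2:+1/322560 = 1/322560
⇒ 3j(5 3 6; -5 1 4)² = 18/1001, sgn +1
4πI² = N·(3j₀)²·(3jₘ)² = 42/143
I = -1·√(0.293706/4π) = -0.15288036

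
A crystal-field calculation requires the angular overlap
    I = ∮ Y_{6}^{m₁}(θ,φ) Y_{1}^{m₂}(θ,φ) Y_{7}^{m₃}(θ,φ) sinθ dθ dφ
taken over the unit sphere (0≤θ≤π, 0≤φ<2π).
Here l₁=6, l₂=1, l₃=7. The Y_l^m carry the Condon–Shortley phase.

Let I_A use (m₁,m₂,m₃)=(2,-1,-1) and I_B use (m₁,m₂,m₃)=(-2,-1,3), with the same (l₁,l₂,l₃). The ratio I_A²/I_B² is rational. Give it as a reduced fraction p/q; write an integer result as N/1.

1/3

Same 6,1,7: normalisation and zero-m 3j drop out of the ratio.
A: Δ: 0! 12! 2! / 15! → 1/1365; sum: t=0:+1/1935360 = 1/1935360; 3j²(6 1 7; 2 -1 -1) = Δ·Π!·Σ² = 1/91  (sign +1)
B: Δ: 0! 12! 2! / 15! → 1/1365; sum: t=0:+1/1935360 = 1/1935360; 3j²(6 1 7; -2 -1 3) = Δ·Π!·Σ² = 3/91  (sign +1)
I_A²/I_B² = (1/91)/(3/91) = 1/3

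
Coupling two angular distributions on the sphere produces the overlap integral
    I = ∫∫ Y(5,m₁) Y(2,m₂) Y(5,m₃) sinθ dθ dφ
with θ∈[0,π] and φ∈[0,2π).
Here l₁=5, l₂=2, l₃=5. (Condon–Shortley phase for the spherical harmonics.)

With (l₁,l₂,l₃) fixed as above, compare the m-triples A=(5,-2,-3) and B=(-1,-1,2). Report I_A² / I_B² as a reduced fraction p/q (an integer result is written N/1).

5/7

l's match ⇒ only the (l;m) 3-j factors differ between A and B.
A: triangle coeff Δ(5,2,5) = 1/38610; Σ_t [0,0]: t=0:+1/161280 = 1/161280; (3j)²=1/143 [(5 2 5; 5 -2 -3)], sign=+1
B: triangle coeff Δ(5,2,5) = 1/38610; Σ_t [0,1]: t=0:+1/2880 t=1:−1/1440 = -1/2880; (3j)²=7/715 [(5 2 5; -1 -1 2)], sign=+1
I_A²/I_B² = (1/143)/(7/715) = 5/7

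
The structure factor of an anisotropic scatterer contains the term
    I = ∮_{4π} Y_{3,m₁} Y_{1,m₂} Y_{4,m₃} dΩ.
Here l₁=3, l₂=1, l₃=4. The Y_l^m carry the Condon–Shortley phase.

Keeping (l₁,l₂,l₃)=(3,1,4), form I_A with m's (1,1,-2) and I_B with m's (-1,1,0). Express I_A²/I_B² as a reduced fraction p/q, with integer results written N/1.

Same 3,1,4: normalisation and zero-m 3j drop out of the ratio.
A: Δ: 0! 6! 2! / 9! → 1/252; sum: t=0:+1/96 = 1/96; 3j²(3 1 4; 1 1 -2) = Δ·Π!·Σ² = 5/84  (sign +1)
B: Δ: 0! 6! 2! / 9! → 1/252; sum: t=0:+1/96 = 1/96; 3j²(3 1 4; -1 1 0) = Δ·Π!·Σ² = 1/42  (sign +1)
I_A²/I_B² = (5/84)/(1/42) = 5/2

5/2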